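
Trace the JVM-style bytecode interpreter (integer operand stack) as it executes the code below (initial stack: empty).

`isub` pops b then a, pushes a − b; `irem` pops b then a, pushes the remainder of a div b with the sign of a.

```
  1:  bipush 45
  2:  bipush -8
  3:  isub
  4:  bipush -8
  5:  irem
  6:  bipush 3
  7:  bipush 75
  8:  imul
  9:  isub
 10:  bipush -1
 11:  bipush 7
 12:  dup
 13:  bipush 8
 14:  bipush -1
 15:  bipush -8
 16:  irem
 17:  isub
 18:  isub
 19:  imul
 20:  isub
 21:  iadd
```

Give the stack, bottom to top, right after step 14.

[-220, -1, 7, 7, 8, -1]

bipush 45 -> 45
bipush -8 -> 45 -8
isub      -> 53
bipush -8 -> 53 -8
irem      -> 5
bipush 3  -> 5 3
bipush 75 -> 5 3 75
imul      -> 5 225
isub      -> -220
bipush -1 -> -220 -1
bipush 7  -> -220 -1 7
dup       -> -220 -1 7 7
bipush 8  -> -220 -1 7 7 8
bipush -1 -> -220 -1 7 7 8 -1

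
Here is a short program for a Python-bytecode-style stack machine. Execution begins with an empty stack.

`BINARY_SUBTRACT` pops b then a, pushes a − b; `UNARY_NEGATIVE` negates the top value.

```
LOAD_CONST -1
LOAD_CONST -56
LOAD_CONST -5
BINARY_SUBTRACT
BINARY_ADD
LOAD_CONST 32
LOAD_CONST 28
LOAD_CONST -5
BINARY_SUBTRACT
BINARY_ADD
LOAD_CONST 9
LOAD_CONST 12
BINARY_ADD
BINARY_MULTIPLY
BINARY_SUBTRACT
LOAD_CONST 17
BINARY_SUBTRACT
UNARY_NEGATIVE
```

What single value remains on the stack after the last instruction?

LOAD_CONST -1   : [-1]
LOAD_CONST -56  : [-1, -56]
LOAD_CONST -5   : [-1, -56, -5]
BINARY_SUBTRACT : [-1, -51]
BINARY_ADD      : [-52]
LOAD_CONST 32   : [-52, 32]
LOAD_CONST 28   : [-52, 32, 28]
LOAD_CONST -5   : [-52, 32, 28, -5]
BINARY_SUBTRACT : [-52, 32, 33]
BINARY_ADD      : [-52, 65]
LOAD_CONST 9    : [-52, 65, 9]
LOAD_CONST 12   : [-52, 65, 9, 12]
BINARY_ADD      : [-52, 65, 21]
BINARY_MULTIPLY : [-52, 1365]
BINARY_SUBTRACT : [-1417]
LOAD_CONST 17   : [-1417, 17]
BINARY_SUBTRACT : [-1434]
UNARY_NEGATIVE  : [1434]

1434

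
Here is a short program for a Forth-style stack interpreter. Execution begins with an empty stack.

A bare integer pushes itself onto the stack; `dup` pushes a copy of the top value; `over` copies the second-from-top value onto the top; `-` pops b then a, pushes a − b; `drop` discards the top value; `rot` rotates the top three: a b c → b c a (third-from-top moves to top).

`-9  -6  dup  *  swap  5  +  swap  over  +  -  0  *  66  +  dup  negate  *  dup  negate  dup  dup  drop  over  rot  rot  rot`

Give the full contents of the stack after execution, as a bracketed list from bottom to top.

[-4356, 4356, 4356, 4356]

-9     : [-9]
-6     : [-9, -6]
dup    : [-9, -6, -6]
*      : [-9, 36]
swap   : [36, -9]
5      : [36, -9, 5]
+      : [36, -4]
swap   : [-4, 36]
over   : [-4, 36, -4]
+      : [-4, 32]
-      : [-36]
0      : [-36, 0]
*      : [0]
66     : [0, 66]
+      : [66]
dup    : [66, 66]
negate : [66, -66]
*      : [-4356]
dup    : [-4356, -4356]
negate : [-4356, 4356]
dup    : [-4356, 4356, 4356]
dup    : [-4356, 4356, 4356, 4356]
drop   : [-4356, 4356, 4356]
over   : [-4356, 4356, 4356, 4356]
rot    : [-4356, 4356, 4356, 4356]
rot    : [-4356, 4356, 4356, 4356]
rot    : [-4356, 4356, 4356, 4356]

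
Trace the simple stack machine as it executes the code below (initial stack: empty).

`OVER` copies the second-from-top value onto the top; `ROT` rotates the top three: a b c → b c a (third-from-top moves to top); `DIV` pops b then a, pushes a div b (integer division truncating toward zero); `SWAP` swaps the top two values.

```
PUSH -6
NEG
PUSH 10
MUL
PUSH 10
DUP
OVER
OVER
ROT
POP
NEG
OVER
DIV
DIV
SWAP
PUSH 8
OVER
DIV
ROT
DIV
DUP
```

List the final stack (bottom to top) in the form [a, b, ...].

[60, 10, 0, 0]

PUSH -6 : -6
NEG     : 6
PUSH 10 : 6 10
MUL     : 60
PUSH 10 : 60 10
DUP     : 60 10 10
OVER    : 60 10 10 10
OVER    : 60 10 10 10 10
ROT     : 60 10 10 10 10
POP     : 60 10 10 10
NEG     : 60 10 10 -10
OVER    : 60 10 10 -10 10
DIV     : 60 10 10 -1
DIV     : 60 10 -10
SWAP    : 60 -10 10
PUSH 8  : 60 -10 10 8
OVER    : 60 -10 10 8 10
DIV     : 60 -10 10 0
ROT     : 60 10 0 -10
DIV     : 60 10 0
DUP     : 60 10 0 0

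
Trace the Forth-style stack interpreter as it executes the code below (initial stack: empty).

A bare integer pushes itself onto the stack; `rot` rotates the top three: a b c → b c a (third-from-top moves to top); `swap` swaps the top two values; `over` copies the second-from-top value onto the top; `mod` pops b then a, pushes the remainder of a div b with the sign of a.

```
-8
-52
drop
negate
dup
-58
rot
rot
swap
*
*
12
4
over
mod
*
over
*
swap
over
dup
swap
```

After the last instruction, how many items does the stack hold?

-8     : -8
-52    : -8 -52
drop   : -8
negate : 8
dup    : 8 8
-58    : 8 8 -58
rot    : 8 -58 8
rot    : -58 8 8
swap   : -58 8 8
*      : -58 64
*      : -3712
12     : -3712 12
4      : -3712 12 4
over   : -3712 12 4 12
mod    : -3712 12 4
*      : -3712 48
over   : -3712 48 -3712
*      : -3712 -178176
swap   : -178176 -3712
over   : -178176 -3712 -178176
dup    : -178176 -3712 -178176 -178176
swap   : -178176 -3712 -178176 -178176

4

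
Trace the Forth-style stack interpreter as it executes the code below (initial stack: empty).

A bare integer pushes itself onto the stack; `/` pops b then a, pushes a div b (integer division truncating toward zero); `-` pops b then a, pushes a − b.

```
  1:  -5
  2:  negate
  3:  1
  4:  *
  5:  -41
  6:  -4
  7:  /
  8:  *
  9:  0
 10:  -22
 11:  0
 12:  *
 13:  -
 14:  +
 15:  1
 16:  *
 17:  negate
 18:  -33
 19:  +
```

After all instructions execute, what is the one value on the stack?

-83

-5     → -5
negate → 5
1      → 5 1
*      → 5
-41    → 5 -41
-4     → 5 -41 -4
/      → 5 10
*      → 50
0      → 50 0
-22    → 50 0 -22
0      → 50 0 -22 0
*      → 50 0 0
-      → 50 0
+      → 50
1      → 50 1
*      → 50
negate → -50
-33    → -50 -33
+      → -83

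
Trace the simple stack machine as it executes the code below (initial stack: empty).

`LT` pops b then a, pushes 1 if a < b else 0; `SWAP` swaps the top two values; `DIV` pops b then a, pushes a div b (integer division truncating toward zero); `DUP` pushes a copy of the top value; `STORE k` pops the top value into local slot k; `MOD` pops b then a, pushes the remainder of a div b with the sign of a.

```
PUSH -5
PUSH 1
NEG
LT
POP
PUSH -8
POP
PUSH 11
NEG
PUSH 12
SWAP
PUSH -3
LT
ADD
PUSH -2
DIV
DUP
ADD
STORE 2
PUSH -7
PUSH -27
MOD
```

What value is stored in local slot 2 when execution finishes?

-12

PUSH -5  -> -5
PUSH 1   -> -5 1
NEG      -> -5 -1
LT       -> 1
POP      -> (empty)
PUSH -8  -> -8
POP      -> (empty)
PUSH 11  -> 11
NEG      -> -11
PUSH 12  -> -11 12
SWAP     -> 12 -11
PUSH -3  -> 12 -11 -3
LT       -> 12 1
ADD      -> 13
PUSH -2  -> 13 -2
DIV      -> -6
DUP      -> -6 -6
ADD      -> -12
STORE 2  -> (empty)
PUSH -7  -> -7
PUSH -27 -> -7 -27
MOD      -> -7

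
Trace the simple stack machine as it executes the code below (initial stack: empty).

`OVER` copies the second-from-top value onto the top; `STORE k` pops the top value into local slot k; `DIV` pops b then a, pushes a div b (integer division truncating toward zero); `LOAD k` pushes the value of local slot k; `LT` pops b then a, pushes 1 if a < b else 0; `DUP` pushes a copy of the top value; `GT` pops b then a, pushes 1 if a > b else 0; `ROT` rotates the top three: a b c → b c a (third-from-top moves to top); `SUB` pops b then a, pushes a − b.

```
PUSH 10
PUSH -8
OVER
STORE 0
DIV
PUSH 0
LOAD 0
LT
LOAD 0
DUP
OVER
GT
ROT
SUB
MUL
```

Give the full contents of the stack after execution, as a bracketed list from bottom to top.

PUSH 10  [10]
PUSH -8  [10, -8]
OVER     [10, -8, 10]
STORE 0  [10, -8]
DIV      [-1]
PUSH 0   [-1, 0]
LOAD 0   [-1, 0, 10]
LT       [-1, 1]
LOAD 0   [-1, 1, 10]
DUP      [-1, 1, 10, 10]
OVER     [-1, 1, 10, 10, 10]
GT       [-1, 1, 10, 0]
ROT      [-1, 10, 0, 1]
SUB      [-1, 10, -1]
MUL      [-1, -10]

[-1, -10]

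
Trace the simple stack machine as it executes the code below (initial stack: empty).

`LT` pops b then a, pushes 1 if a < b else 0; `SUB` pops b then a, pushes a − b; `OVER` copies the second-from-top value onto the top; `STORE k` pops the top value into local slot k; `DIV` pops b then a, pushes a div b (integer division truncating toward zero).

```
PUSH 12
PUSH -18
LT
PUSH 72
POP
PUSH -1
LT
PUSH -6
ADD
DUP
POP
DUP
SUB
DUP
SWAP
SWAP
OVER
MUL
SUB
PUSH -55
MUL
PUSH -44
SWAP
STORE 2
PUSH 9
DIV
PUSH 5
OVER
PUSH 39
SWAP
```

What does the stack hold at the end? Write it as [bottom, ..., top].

PUSH 12  : 12
PUSH -18 : 12 -18
LT       : 0
PUSH 72  : 0 72
POP      : 0
PUSH -1  : 0 -1
LT       : 0
PUSH -6  : 0 -6
ADD      : -6
DUP      : -6 -6
POP      : -6
DUP      : -6 -6
SUB      : 0
DUP      : 0 0
SWAP     : 0 0
SWAP     : 0 0
OVER     : 0 0 0
MUL      : 0 0
SUB      : 0
PUSH -55 : 0 -55
MUL      : 0
PUSH -44 : 0 -44
SWAP     : -44 0
STORE 2  : -44
PUSH 9   : -44 9
DIV      : -4
PUSH 5   : -4 5
OVER     : -4 5 -4
PUSH 39  : -4 5 -4 39
SWAP     : -4 5 39 -4

[-4, 5, 39, -4]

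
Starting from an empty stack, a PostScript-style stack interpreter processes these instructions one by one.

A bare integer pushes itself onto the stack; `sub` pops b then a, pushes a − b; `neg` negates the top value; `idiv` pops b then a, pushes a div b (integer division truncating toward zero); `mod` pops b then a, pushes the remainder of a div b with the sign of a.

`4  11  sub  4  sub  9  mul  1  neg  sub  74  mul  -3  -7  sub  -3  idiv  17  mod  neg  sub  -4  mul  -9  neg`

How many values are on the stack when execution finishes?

2

4    -> [4]
11   -> [4, 11]
sub  -> [-7]
4    -> [-7, 4]
sub  -> [-11]
9    -> [-11, 9]
mul  -> [-99]
1    -> [-99, 1]
neg  -> [-99, -1]
sub  -> [-98]
74   -> [-98, 74]
mul  -> [-7252]
-3   -> [-7252, -3]
-7   -> [-7252, -3, -7]
sub  -> [-7252, 4]
-3   -> [-7252, 4, -3]
idiv -> [-7252, -1]
17   -> [-7252, -1, 17]
mod  -> [-7252, -1]
neg  -> [-7252, 1]
sub  -> [-7253]
-4   -> [-7253, -4]
mul  -> [29012]
-9   -> [29012, -9]
neg  -> [29012, 9]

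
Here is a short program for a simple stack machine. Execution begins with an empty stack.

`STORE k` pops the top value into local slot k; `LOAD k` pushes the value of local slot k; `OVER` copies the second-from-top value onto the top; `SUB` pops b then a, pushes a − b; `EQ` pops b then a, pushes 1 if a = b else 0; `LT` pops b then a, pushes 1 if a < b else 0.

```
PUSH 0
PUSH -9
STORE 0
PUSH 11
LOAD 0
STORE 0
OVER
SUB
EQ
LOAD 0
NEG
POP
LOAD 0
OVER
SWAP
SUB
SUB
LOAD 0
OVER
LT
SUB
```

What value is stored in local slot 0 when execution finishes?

PUSH 0   [0]
PUSH -9  [0, -9]
STORE 0  [0]
PUSH 11  [0, 11]
LOAD 0   [0, 11, -9]
STORE 0  [0, 11]
OVER     [0, 11, 0]
SUB      [0, 11]
EQ       [0]
LOAD 0   [0, -9]
NEG      [0, 9]
POP      [0]
LOAD 0   [0, -9]
OVER     [0, -9, 0]
SWAP     [0, 0, -9]
SUB      [0, 9]
SUB      [-9]
LOAD 0   [-9, -9]
OVER     [-9, -9, -9]
LT       [-9, 0]
SUB      [-9]

-9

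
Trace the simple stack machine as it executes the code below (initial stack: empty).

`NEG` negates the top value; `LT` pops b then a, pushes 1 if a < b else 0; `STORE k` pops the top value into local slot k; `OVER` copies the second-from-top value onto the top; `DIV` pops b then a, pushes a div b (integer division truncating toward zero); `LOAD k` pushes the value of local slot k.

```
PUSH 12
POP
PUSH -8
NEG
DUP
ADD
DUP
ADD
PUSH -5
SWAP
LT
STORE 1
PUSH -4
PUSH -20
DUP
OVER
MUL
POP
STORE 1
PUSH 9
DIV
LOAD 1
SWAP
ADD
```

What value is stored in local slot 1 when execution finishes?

-20

PUSH 12   12
POP       (empty)
PUSH -8   -8
NEG       8
DUP       8 8
ADD       16
DUP       16 16
ADD       32
PUSH -5   32 -5
SWAP      -5 32
LT        1
STORE 1   (empty)
PUSH -4   -4
PUSH -20  -4 -20
DUP       -4 -20 -20
OVER      -4 -20 -20 -20
MUL       -4 -20 400
POP       -4 -20
STORE 1   -4
PUSH 9    -4 9
DIV       0
LOAD 1    0 -20
SWAP      -20 0
ADD       -20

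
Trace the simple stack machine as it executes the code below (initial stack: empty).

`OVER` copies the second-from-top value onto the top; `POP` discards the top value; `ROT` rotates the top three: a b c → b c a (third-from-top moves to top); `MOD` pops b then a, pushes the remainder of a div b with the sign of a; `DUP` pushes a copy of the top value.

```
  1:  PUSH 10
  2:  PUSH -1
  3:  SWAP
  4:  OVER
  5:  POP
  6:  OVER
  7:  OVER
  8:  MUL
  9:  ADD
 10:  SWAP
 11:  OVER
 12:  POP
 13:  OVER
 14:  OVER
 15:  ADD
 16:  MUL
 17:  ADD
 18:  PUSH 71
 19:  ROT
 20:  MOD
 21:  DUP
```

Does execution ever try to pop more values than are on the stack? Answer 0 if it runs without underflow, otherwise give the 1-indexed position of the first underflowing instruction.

PUSH 10 : [10]
PUSH -1 : [10, -1]
SWAP    : [-1, 10]
OVER    : [-1, 10, -1]
POP     : [-1, 10]
OVER    : [-1, 10, -1]
OVER    : [-1, 10, -1, 10]
MUL     : [-1, 10, -10]
ADD     : [-1, 0]
SWAP    : [0, -1]
OVER    : [0, -1, 0]
POP     : [0, -1]
OVER    : [0, -1, 0]
OVER    : [0, -1, 0, -1]
ADD     : [0, -1, -1]
MUL     : [0, 1]
ADD     : [1]
PUSH 71 : [1, 71]
ROT  — needs 3 operands, stack has 2 → underflow

19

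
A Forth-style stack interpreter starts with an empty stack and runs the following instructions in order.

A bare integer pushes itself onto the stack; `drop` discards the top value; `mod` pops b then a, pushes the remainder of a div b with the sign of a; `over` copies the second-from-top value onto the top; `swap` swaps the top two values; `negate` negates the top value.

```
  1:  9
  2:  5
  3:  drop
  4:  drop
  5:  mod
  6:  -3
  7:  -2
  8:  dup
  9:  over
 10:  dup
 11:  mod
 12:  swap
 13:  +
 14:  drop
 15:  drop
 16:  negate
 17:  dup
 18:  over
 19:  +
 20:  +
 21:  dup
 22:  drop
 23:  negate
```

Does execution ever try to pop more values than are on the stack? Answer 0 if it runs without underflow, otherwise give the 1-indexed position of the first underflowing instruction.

9    : 9
5    : 9 5
drop : 9
drop : (empty)
mod  — needs 2 operands, stack has 0 → underflow

5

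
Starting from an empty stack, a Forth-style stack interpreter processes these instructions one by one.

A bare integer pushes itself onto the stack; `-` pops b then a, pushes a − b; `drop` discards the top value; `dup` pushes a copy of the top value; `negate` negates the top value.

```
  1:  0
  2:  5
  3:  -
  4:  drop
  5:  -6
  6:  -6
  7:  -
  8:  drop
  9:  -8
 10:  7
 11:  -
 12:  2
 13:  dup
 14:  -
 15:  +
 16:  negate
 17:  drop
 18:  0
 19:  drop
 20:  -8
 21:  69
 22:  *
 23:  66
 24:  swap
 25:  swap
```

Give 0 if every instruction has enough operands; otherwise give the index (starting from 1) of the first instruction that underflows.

0      : 0
5      : 0 5
-      : -5
drop   : (empty)
-6     : -6
-6     : -6 -6
-      : 0
drop   : (empty)
-8     : -8
7      : -8 7
-      : -15
2      : -15 2
dup    : -15 2 2
-      : -15 0
+      : -15
negate : 15
drop   : (empty)
0      : 0
drop   : (empty)
-8     : -8
69     : -8 69
*      : -552
66     : -552 66
swap   : 66 -552
swap   : -552 66

0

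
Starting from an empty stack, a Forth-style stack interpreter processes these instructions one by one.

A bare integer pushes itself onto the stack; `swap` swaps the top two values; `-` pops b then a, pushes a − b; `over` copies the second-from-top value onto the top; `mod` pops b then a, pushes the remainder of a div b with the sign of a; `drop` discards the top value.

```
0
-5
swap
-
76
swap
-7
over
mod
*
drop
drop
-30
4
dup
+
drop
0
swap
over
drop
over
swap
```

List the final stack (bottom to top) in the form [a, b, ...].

0    → [0]
-5   → [0, -5]
swap → [-5, 0]
-    → [-5]
76   → [-5, 76]
swap → [76, -5]
-7   → [76, -5, -7]
over → [76, -5, -7, -5]
mod  → [76, -5, -2]
*    → [76, 10]
drop → [76]
drop → []
-30  → [-30]
4    → [-30, 4]
dup  → [-30, 4, 4]
+    → [-30, 8]
drop → [-30]
0    → [-30, 0]
swap → [0, -30]
over → [0, -30, 0]
drop → [0, -30]
over → [0, -30, 0]
swap → [0, 0, -30]

[0, 0, -30]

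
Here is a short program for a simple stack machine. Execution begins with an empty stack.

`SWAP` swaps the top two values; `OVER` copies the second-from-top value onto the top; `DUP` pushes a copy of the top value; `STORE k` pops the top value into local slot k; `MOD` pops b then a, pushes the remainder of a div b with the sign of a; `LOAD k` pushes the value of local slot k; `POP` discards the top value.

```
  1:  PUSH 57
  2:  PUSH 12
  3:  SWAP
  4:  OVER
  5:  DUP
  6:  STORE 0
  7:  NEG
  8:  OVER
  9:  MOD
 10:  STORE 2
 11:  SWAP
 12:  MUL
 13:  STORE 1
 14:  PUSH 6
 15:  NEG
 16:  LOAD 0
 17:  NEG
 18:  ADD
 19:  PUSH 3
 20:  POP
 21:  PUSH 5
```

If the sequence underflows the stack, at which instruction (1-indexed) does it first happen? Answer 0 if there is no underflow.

PUSH 57 → [57]
PUSH 12 → [57, 12]
SWAP    → [12, 57]
OVER    → [12, 57, 12]
DUP     → [12, 57, 12, 12]
STORE 0 → [12, 57, 12]
NEG     → [12, 57, -12]
OVER    → [12, 57, -12, 57]
MOD     → [12, 57, -12]
STORE 2 → [12, 57]
SWAP    → [57, 12]
MUL     → [684]
STORE 1 → []
PUSH 6  → [6]
NEG     → [-6]
LOAD 0  → [-6, 12]
NEG     → [-6, -12]
ADD     → [-18]
PUSH 3  → [-18, 3]
POP     → [-18]
PUSH 5  → [-18, 5]

0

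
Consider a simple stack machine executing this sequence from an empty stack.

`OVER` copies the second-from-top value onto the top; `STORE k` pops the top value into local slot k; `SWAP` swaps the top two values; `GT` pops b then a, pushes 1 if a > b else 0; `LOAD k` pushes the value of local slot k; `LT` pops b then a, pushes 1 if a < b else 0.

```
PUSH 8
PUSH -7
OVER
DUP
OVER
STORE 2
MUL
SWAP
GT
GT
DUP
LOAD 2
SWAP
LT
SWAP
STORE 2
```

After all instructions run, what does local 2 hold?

1

PUSH 8  : 8
PUSH -7 : 8 -7
OVER    : 8 -7 8
DUP     : 8 -7 8 8
OVER    : 8 -7 8 8 8
STORE 2 : 8 -7 8 8
MUL     : 8 -7 64
SWAP    : 8 64 -7
GT      : 8 1
GT      : 1
DUP     : 1 1
LOAD 2  : 1 1 8
SWAP    : 1 8 1
LT      : 1 0
SWAP    : 0 1
STORE 2 : 0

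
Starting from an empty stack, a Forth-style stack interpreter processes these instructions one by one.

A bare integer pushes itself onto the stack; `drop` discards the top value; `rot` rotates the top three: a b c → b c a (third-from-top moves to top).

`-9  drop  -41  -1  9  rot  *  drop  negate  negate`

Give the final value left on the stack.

-1

-9      -9
drop    (empty)
-41     -41
-1      -41 -1
9       -41 -1 9
rot     -1 9 -41
*       -1 -369
drop    -1
negate  1
negate  -1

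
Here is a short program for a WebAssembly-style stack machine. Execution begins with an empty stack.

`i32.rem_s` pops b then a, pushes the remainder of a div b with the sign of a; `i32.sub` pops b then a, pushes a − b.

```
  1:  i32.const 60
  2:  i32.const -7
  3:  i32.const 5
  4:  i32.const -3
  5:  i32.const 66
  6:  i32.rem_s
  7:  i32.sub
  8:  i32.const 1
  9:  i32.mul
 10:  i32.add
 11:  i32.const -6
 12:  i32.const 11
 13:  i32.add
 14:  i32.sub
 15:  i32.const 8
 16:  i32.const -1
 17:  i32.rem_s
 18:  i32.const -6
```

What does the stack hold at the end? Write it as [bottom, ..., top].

[60, -4, 0, -6]

i32.const 60 : 60
i32.const -7 : 60 -7
i32.const 5  : 60 -7 5
i32.const -3 : 60 -7 5 -3
i32.const 66 : 60 -7 5 -3 66
i32.rem_s    : 60 -7 5 -3
i32.sub      : 60 -7 8
i32.const 1  : 60 -7 8 1
i32.mul      : 60 -7 8
i32.add      : 60 1
i32.const -6 : 60 1 -6
i32.const 11 : 60 1 -6 11
i32.add      : 60 1 5
i32.sub      : 60 -4
i32.const 8  : 60 -4 8
i32.const -1 : 60 -4 8 -1
i32.rem_s    : 60 -4 0
i32.const -6 : 60 -4 0 -6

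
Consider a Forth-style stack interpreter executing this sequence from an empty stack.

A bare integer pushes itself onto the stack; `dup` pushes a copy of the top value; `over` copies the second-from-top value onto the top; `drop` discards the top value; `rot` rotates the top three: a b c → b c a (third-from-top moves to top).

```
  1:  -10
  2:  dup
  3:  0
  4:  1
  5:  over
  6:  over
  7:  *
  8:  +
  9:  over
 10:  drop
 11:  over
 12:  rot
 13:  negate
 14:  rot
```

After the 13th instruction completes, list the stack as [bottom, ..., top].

[-10, -10, 1, 0, 0]

-10     [-10]
dup     [-10, -10]
0       [-10, -10, 0]
1       [-10, -10, 0, 1]
over    [-10, -10, 0, 1, 0]
over    [-10, -10, 0, 1, 0, 1]
*       [-10, -10, 0, 1, 0]
+       [-10, -10, 0, 1]
over    [-10, -10, 0, 1, 0]
drop    [-10, -10, 0, 1]
over    [-10, -10, 0, 1, 0]
rot     [-10, -10, 1, 0, 0]
negate  [-10, -10, 1, 0, 0]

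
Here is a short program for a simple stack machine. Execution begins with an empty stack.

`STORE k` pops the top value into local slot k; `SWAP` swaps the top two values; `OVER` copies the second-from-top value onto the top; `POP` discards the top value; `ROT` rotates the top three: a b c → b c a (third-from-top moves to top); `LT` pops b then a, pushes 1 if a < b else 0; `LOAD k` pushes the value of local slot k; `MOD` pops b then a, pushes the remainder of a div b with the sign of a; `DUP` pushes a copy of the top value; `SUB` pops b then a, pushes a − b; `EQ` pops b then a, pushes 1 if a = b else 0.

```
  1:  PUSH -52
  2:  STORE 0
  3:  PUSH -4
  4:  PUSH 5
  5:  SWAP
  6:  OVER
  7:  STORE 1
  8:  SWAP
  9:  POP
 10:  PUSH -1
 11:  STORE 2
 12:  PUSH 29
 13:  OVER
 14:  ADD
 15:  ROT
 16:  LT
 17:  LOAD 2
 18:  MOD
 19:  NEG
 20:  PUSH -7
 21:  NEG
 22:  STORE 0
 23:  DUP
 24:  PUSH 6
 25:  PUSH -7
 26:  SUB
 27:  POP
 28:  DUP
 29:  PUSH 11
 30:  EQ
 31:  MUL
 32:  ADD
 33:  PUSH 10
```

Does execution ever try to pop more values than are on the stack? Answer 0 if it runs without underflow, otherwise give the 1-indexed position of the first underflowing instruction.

15

PUSH -52  [-52]
STORE 0   []
PUSH -4   [-4]
PUSH 5    [-4, 5]
SWAP      [5, -4]
OVER      [5, -4, 5]
STORE 1   [5, -4]
SWAP      [-4, 5]
POP       [-4]
PUSH -1   [-4, -1]
STORE 2   [-4]
PUSH 29   [-4, 29]
OVER      [-4, 29, -4]
ADD       [-4, 25]
ROT  — needs 3 operands, stack has 2 → underflow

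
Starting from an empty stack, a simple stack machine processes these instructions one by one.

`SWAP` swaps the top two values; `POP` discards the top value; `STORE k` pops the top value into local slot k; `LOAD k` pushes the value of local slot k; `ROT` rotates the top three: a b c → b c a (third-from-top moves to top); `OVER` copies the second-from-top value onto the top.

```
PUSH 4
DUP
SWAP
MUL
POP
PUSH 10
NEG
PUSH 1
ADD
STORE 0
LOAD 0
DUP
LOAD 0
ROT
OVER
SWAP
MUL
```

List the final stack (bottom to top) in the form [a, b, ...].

PUSH 4  -> [4]
DUP     -> [4, 4]
SWAP    -> [4, 4]
MUL     -> [16]
POP     -> []
PUSH 10 -> [10]
NEG     -> [-10]
PUSH 1  -> [-10, 1]
ADD     -> [-9]
STORE 0 -> []
LOAD 0  -> [-9]
DUP     -> [-9, -9]
LOAD 0  -> [-9, -9, -9]
ROT     -> [-9, -9, -9]
OVER    -> [-9, -9, -9, -9]
SWAP    -> [-9, -9, -9, -9]
MUL     -> [-9, -9, 81]

[-9, -9, 81]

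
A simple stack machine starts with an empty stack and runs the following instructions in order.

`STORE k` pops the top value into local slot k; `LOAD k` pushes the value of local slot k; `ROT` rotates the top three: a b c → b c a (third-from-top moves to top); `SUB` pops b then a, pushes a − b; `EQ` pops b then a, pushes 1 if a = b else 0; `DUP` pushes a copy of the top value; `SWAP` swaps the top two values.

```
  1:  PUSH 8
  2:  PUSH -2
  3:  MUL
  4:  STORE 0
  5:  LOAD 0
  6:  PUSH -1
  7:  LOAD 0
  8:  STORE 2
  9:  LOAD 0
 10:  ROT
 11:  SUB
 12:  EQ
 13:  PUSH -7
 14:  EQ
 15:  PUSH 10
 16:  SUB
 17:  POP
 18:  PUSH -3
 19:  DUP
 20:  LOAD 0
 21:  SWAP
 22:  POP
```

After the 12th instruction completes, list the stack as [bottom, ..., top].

[0]

PUSH 8   [8]
PUSH -2  [8, -2]
MUL      [-16]
STORE 0  []
LOAD 0   [-16]
PUSH -1  [-16, -1]
LOAD 0   [-16, -1, -16]
STORE 2  [-16, -1]
LOAD 0   [-16, -1, -16]
ROT      [-1, -16, -16]
SUB      [-1, 0]
EQ       [0]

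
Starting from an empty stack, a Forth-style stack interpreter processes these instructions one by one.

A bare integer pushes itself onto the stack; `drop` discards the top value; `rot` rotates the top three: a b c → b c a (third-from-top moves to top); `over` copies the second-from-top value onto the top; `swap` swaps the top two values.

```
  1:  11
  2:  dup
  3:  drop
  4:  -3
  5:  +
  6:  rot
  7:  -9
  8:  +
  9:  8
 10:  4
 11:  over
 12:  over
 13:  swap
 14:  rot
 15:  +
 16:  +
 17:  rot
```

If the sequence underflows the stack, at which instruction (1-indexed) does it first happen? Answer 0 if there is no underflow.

11   : [11]
dup  : [11, 11]
drop : [11]
-3   : [11, -3]
+    : [8]
rot  — needs 3 operands, stack has 1 → underflow

6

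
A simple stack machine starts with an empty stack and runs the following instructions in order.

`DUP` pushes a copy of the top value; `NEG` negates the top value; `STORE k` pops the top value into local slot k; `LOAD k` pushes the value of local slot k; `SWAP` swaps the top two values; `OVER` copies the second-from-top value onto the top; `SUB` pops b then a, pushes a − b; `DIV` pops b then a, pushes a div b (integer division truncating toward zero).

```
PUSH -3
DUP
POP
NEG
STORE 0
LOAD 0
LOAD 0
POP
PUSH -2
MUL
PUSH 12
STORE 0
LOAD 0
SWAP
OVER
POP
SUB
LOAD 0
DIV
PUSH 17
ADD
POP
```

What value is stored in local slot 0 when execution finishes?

12

PUSH -3 -> [-3]
DUP     -> [-3, -3]
POP     -> [-3]
NEG     -> [3]
STORE 0 -> []
LOAD 0  -> [3]
LOAD 0  -> [3, 3]
POP     -> [3]
PUSH -2 -> [3, -2]
MUL     -> [-6]
PUSH 12 -> [-6, 12]
STORE 0 -> [-6]
LOAD 0  -> [-6, 12]
SWAP    -> [12, -6]
OVER    -> [12, -6, 12]
POP     -> [12, -6]
SUB     -> [18]
LOAD 0  -> [18, 12]
DIV     -> [1]
PUSH 17 -> [1, 17]
ADD     -> [18]
POP     -> []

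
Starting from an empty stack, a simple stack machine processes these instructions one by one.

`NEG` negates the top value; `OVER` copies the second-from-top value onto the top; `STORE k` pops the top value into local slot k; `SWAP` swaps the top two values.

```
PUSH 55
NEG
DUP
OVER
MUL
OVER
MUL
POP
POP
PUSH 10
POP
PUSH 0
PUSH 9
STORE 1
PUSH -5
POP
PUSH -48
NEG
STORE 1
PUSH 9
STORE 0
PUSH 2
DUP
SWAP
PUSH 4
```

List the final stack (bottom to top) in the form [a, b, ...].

[0, 2, 2, 4]

PUSH 55  : [55]
NEG      : [-55]
DUP      : [-55, -55]
OVER     : [-55, -55, -55]
MUL      : [-55, 3025]
OVER     : [-55, 3025, -55]
MUL      : [-55, -166375]
POP      : [-55]
POP      : []
PUSH 10  : [10]
POP      : []
PUSH 0   : [0]
PUSH 9   : [0, 9]
STORE 1  : [0]
PUSH -5  : [0, -5]
POP      : [0]
PUSH -48 : [0, -48]
NEG      : [0, 48]
STORE 1  : [0]
PUSH 9   : [0, 9]
STORE 0  : [0]
PUSH 2   : [0, 2]
DUP      : [0, 2, 2]
SWAP     : [0, 2, 2]
PUSH 4   : [0, 2, 2, 4]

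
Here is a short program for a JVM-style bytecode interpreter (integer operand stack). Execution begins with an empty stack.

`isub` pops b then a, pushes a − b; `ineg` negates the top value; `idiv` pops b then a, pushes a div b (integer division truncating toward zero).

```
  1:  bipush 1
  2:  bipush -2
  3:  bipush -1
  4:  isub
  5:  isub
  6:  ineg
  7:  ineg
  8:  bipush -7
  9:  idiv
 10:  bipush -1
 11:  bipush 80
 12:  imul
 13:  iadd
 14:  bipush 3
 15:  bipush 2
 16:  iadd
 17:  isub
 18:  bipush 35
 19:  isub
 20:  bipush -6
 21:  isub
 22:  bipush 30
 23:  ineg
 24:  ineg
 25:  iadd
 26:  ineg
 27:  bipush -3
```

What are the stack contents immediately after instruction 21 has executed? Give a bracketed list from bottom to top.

bipush 1  -> [1]
bipush -2 -> [1, -2]
bipush -1 -> [1, -2, -1]
isub      -> [1, -1]
isub      -> [2]
ineg      -> [-2]
ineg      -> [2]
bipush -7 -> [2, -7]
idiv      -> [0]
bipush -1 -> [0, -1]
bipush 80 -> [0, -1, 80]
imul      -> [0, -80]
iadd      -> [-80]
bipush 3  -> [-80, 3]
bipush 2  -> [-80, 3, 2]
iadd      -> [-80, 5]
isub      -> [-85]
bipush 35 -> [-85, 35]
isub      -> [-120]
bipush -6 -> [-120, -6]
isub      -> [-114]

[-114]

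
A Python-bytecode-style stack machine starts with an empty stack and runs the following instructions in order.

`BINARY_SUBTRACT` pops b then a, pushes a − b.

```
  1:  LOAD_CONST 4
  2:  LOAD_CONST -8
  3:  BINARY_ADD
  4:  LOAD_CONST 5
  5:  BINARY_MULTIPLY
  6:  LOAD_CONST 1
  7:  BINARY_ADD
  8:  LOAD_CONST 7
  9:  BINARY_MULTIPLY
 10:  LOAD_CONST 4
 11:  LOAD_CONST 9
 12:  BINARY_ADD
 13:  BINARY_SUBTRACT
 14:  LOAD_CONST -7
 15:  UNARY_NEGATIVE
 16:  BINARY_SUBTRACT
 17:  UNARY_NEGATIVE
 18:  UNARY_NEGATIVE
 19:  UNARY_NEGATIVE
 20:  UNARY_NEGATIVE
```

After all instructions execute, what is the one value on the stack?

LOAD_CONST 4    : 4
LOAD_CONST -8   : 4 -8
BINARY_ADD      : -4
LOAD_CONST 5    : -4 5
BINARY_MULTIPLY : -20
LOAD_CONST 1    : -20 1
BINARY_ADD      : -19
LOAD_CONST 7    : -19 7
BINARY_MULTIPLY : -133
LOAD_CONST 4    : -133 4
LOAD_CONST 9    : -133 4 9
BINARY_ADD      : -133 13
BINARY_SUBTRACT : -146
LOAD_CONST -7   : -146 -7
UNARY_NEGATIVE  : -146 7
BINARY_SUBTRACT : -153
UNARY_NEGATIVE  : 153
UNARY_NEGATIVE  : -153
UNARY_NEGATIVE  : 153
UNARY_NEGATIVE  : -153

-153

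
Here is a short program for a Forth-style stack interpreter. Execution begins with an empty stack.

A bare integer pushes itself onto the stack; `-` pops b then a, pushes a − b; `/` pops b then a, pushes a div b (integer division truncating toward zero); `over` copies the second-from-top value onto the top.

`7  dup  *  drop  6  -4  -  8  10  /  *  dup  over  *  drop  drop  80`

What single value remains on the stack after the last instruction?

80

7    : [7]
dup  : [7, 7]
*    : [49]
drop : []
6    : [6]
-4   : [6, -4]
-    : [10]
8    : [10, 8]
10   : [10, 8, 10]
/    : [10, 0]
*    : [0]
dup  : [0, 0]
over : [0, 0, 0]
*    : [0, 0]
drop : [0]
drop : []
80   : [80]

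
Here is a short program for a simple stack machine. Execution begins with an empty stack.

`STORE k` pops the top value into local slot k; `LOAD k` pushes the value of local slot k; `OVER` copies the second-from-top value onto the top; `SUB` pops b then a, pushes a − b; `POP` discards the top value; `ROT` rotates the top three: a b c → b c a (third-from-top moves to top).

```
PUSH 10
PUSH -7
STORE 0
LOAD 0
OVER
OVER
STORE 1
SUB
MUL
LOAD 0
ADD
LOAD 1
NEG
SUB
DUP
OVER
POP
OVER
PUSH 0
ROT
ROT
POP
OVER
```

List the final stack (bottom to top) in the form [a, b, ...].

PUSH 10 : [10]
PUSH -7 : [10, -7]
STORE 0 : [10]
LOAD 0  : [10, -7]
OVER    : [10, -7, 10]
OVER    : [10, -7, 10, -7]
STORE 1 : [10, -7, 10]
SUB     : [10, -17]
MUL     : [-170]
LOAD 0  : [-170, -7]
ADD     : [-177]
LOAD 1  : [-177, -7]
NEG     : [-177, 7]
SUB     : [-184]
DUP     : [-184, -184]
OVER    : [-184, -184, -184]
POP     : [-184, -184]
OVER    : [-184, -184, -184]
PUSH 0  : [-184, -184, -184, 0]
ROT     : [-184, -184, 0, -184]
ROT     : [-184, 0, -184, -184]
POP     : [-184, 0, -184]
OVER    : [-184, 0, -184, 0]

[-184, 0, -184, 0]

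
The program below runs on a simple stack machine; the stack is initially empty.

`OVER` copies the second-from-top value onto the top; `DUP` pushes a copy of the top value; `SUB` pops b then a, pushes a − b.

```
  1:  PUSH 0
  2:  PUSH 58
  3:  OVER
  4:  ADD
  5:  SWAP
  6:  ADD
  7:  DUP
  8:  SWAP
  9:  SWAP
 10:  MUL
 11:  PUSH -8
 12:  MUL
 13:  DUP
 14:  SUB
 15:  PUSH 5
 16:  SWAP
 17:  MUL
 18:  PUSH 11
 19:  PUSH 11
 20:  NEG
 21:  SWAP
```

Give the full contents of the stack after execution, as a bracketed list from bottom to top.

[0, -11, 11]

PUSH 0  -> 0
PUSH 58 -> 0 58
OVER    -> 0 58 0
ADD     -> 0 58
SWAP    -> 58 0
ADD     -> 58
DUP     -> 58 58
SWAP    -> 58 58
SWAP    -> 58 58
MUL     -> 3364
PUSH -8 -> 3364 -8
MUL     -> -26912
DUP     -> -26912 -26912
SUB     -> 0
PUSH 5  -> 0 5
SWAP    -> 5 0
MUL     -> 0
PUSH 11 -> 0 11
PUSH 11 -> 0 11 11
NEG     -> 0 11 -11
SWAP    -> 0 -11 11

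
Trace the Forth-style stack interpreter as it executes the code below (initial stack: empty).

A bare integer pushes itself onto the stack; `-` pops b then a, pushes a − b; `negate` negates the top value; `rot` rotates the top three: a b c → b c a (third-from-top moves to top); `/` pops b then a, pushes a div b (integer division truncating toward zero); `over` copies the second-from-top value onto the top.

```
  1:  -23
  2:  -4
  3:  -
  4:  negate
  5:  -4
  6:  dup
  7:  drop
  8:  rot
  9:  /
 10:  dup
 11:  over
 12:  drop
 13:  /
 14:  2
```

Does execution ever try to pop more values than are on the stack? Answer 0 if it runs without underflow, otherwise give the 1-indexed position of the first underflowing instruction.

8

-23    → [-23]
-4     → [-23, -4]
-      → [-19]
negate → [19]
-4     → [19, -4]
dup    → [19, -4, -4]
drop   → [19, -4]
rot  — needs 3 operands, stack has 2 → underflow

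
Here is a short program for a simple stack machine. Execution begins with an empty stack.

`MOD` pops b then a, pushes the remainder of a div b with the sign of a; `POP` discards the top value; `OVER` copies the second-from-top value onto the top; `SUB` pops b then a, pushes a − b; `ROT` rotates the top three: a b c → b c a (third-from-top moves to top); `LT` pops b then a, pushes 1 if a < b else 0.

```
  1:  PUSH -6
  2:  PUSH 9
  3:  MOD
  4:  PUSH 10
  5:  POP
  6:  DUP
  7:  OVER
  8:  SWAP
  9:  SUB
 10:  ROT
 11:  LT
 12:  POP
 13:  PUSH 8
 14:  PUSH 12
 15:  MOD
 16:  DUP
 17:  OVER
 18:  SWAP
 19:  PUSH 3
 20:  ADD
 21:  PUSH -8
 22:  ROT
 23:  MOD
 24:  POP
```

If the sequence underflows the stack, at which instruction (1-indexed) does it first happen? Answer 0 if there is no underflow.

PUSH -6  [-6]
PUSH 9   [-6, 9]
MOD      [-6]
PUSH 10  [-6, 10]
POP      [-6]
DUP      [-6, -6]
OVER     [-6, -6, -6]
SWAP     [-6, -6, -6]
SUB      [-6, 0]
ROT  — needs 3 operands, stack has 2 → underflow

10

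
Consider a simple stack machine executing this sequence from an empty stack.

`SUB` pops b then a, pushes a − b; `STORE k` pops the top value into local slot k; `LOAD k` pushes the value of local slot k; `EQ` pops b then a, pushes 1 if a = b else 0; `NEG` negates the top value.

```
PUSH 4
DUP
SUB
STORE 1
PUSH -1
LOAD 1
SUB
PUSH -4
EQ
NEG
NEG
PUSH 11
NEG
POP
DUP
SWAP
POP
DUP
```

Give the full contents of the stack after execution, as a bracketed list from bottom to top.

PUSH 4  : [4]
DUP     : [4, 4]
SUB     : [0]
STORE 1 : []
PUSH -1 : [-1]
LOAD 1  : [-1, 0]
SUB     : [-1]
PUSH -4 : [-1, -4]
EQ      : [0]
NEG     : [0]
NEG     : [0]
PUSH 11 : [0, 11]
NEG     : [0, -11]
POP     : [0]
DUP     : [0, 0]
SWAP    : [0, 0]
POP     : [0]
DUP     : [0, 0]

[0, 0]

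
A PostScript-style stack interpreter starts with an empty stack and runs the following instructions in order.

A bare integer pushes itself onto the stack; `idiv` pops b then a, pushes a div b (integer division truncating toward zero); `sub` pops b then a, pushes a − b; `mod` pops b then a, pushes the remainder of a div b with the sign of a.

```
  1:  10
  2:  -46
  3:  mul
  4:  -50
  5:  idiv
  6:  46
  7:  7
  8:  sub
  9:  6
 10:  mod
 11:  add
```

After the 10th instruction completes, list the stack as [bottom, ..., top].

[9, 3]

10   : [10]
-46  : [10, -46]
mul  : [-460]
-50  : [-460, -50]
idiv : [9]
46   : [9, 46]
7    : [9, 46, 7]
sub  : [9, 39]
6    : [9, 39, 6]
mod  : [9, 3]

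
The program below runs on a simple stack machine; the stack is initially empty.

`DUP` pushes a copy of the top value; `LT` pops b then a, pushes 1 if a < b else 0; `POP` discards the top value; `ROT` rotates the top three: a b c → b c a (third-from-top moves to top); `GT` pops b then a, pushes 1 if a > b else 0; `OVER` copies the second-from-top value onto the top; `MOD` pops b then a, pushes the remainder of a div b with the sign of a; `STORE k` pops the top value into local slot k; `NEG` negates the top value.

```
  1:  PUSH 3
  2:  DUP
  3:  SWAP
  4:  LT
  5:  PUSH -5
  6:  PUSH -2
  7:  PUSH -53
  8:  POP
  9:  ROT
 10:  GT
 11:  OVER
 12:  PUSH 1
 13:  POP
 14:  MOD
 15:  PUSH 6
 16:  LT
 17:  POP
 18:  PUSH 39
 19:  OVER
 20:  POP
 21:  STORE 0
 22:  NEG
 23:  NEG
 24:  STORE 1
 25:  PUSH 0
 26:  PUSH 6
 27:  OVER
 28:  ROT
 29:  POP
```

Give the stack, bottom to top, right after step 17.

[-5]

PUSH 3   → [3]
DUP      → [3, 3]
SWAP     → [3, 3]
LT       → [0]
PUSH -5  → [0, -5]
PUSH -2  → [0, -5, -2]
PUSH -53 → [0, -5, -2, -53]
POP      → [0, -5, -2]
ROT      → [-5, -2, 0]
GT       → [-5, 0]
OVER     → [-5, 0, -5]
PUSH 1   → [-5, 0, -5, 1]
POP      → [-5, 0, -5]
MOD      → [-5, 0]
PUSH 6   → [-5, 0, 6]
LT       → [-5, 1]
POP      → [-5]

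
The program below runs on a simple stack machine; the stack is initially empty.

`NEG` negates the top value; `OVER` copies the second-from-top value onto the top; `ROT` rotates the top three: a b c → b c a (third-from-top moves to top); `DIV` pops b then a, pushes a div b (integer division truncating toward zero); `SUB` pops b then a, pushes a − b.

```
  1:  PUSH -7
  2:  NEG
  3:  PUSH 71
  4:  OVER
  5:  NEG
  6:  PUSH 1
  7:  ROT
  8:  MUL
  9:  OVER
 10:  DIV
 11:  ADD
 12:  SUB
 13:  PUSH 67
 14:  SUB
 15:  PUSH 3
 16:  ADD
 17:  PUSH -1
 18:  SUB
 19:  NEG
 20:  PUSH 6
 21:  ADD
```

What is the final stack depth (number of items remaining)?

1

PUSH -7 → [-7]
NEG     → [7]
PUSH 71 → [7, 71]
OVER    → [7, 71, 7]
NEG     → [7, 71, -7]
PUSH 1  → [7, 71, -7, 1]
ROT     → [7, -7, 1, 71]
MUL     → [7, -7, 71]
OVER    → [7, -7, 71, -7]
DIV     → [7, -7, -10]
ADD     → [7, -17]
SUB     → [24]
PUSH 67 → [24, 67]
SUB     → [-43]
PUSH 3  → [-43, 3]
ADD     → [-40]
PUSH -1 → [-40, -1]
SUB     → [-39]
NEG     → [39]
PUSH 6  → [39, 6]
ADD     → [45]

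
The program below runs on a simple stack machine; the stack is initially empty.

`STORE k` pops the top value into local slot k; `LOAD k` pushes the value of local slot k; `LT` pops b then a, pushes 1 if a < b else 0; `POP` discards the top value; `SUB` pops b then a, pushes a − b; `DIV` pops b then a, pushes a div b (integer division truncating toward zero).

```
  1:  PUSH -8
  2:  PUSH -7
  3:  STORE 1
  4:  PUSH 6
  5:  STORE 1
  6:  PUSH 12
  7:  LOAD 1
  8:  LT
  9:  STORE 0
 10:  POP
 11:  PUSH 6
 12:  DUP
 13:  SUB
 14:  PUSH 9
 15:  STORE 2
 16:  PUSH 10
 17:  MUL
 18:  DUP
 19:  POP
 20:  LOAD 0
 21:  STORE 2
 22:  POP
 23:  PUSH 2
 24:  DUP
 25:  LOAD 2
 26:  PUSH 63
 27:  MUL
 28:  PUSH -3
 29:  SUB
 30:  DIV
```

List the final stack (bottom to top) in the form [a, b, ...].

[2, 0]

PUSH -8  -8
PUSH -7  -8 -7
STORE 1  -8
PUSH 6   -8 6
STORE 1  -8
PUSH 12  -8 12
LOAD 1   -8 12 6
LT       -8 0
STORE 0  -8
POP      (empty)
PUSH 6   6
DUP      6 6
SUB      0
PUSH 9   0 9
STORE 2  0
PUSH 10  0 10
MUL      0
DUP      0 0
POP      0
LOAD 0   0 0
STORE 2  0
POP      (empty)
PUSH 2   2
DUP      2 2
LOAD 2   2 2 0
PUSH 63  2 2 0 63
MUL      2 2 0
PUSH -3  2 2 0 -3
SUB      2 2 3
DIV      2 0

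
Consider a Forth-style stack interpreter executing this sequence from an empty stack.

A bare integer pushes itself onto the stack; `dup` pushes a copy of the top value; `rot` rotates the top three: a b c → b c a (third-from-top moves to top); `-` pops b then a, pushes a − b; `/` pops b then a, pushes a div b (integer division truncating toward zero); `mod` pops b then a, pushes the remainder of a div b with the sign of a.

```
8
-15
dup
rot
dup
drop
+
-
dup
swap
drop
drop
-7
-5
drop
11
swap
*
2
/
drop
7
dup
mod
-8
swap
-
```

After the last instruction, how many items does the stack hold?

1

8    : 8
-15  : 8 -15
dup  : 8 -15 -15
rot  : -15 -15 8
dup  : -15 -15 8 8
drop : -15 -15 8
+    : -15 -7
-    : -8
dup  : -8 -8
swap : -8 -8
drop : -8
drop : (empty)
-7   : -7
-5   : -7 -5
drop : -7
11   : -7 11
swap : 11 -7
*    : -77
2    : -77 2
/    : -38
drop : (empty)
7    : 7
dup  : 7 7
mod  : 0
-8   : 0 -8
swap : -8 0
-    : -8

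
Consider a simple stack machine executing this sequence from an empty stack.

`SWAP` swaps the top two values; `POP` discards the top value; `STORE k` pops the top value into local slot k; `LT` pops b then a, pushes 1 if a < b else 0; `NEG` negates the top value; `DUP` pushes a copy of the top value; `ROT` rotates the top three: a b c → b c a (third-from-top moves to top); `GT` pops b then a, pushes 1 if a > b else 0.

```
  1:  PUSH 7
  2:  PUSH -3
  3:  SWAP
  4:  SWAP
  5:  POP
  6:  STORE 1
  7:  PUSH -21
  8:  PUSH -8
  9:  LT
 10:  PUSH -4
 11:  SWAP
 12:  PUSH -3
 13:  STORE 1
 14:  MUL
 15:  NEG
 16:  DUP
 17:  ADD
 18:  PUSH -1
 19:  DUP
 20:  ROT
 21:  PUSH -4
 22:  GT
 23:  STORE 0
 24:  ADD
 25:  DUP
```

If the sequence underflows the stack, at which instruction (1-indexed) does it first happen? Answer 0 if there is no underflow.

0

PUSH 7    [7]
PUSH -3   [7, -3]
SWAP      [-3, 7]
SWAP      [7, -3]
POP       [7]
STORE 1   []
PUSH -21  [-21]
PUSH -8   [-21, -8]
LT        [1]
PUSH -4   [1, -4]
SWAP      [-4, 1]
PUSH -3   [-4, 1, -3]
STORE 1   [-4, 1]
MUL       [-4]
NEG       [4]
DUP       [4, 4]
ADD       [8]
PUSH -1   [8, -1]
DUP       [8, -1, -1]
ROT       [-1, -1, 8]
PUSH -4   [-1, -1, 8, -4]
GT        [-1, -1, 1]
STORE 0   [-1, -1]
ADD       [-2]
DUP       [-2, -2]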